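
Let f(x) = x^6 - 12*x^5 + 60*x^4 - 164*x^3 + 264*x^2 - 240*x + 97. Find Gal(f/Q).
The polynomial f is an irreducible sextic over Q, so G = Gal(f/Q) is one of the 16 transitive subgroups 6T1, ..., 6T16 of S_6. The discriminant of f is 1259712, which is not a perfect square, so G is not contained in A_6. The transitive groups of degree 6 not contained in A_6 are: C_6 (6T1, order 6), S_3 (6T2, order 6), D_6 (6T3, order 12), C_3 x S_3 (6T5, order 18), A_4 x C_2 (6T6, order 24), S_4 (6T8, order 24), S_3 x S_3 (6T9, order 36), S_4 x C_2 (6T11, order 48), (S_3 x S_3) : C_2 (6T13, order 72), PGL(2,5) (6T14, order 120), S_6 (6T16, order 720). By Dedekind's theorem, for a prime p not dividing disc(f) the degrees of the irreducible factors of f mod p form the cycle type of an element of G. Factoring f modulo the 79 such primes p <= 419 (skipping 2, 3, which divide the discriminant), each new pattern first appears at: mod 5: f = (x^6 + 3x^5 + x^3 + 4x^2 + 2), pattern 6; mod 7: f = (x^2 + 4)(x^2 + 4x + 6)(x^2 + 5x + 2), pattern 2+2+2; mod 11: f = (x + 3)(x + 7)(x^2 + 2x + 6)(x^2 + 9x + 4), pattern 2+2+1+1; mod 13: f = (x^3 + 7x^2 + 12x + 7)(x^3 + 7x^2 + 12x + 12), pattern 3+3; mod 97: f = (x)(x + 23)(x + 47)(x + 64)(x + 68)(x + 77), pattern 1+1+1+1+1+1. No other pattern occurs in this range, so the set of observed cycle types is {6, 2+2+2, 2+2+1+1, 3+3, 1+1+1+1+1+1}. The candidates containing elements of all these cycle types are D_6 (6T3) of order 12, A_4 x C_2 (6T6) of order 24, S_3 x S_3 (6T9) of order 36, S_4 x C_2 (6T11) of order 48, (S_3 x S_3) : C_2 (6T13) of order 72, PGL(2,5) (6T14) of order 120, S_6 (6T16) of order 720; the others are excluded. The observed types are precisely the cycle types that occur in D_6 (6T3). Each of the other remaining candidates has further cycle types, and by the Chebotarev density theorem the matching factorization patterns would occur for a proportion of primes equal to their share of the group: A_4 x C_2 (6T6) additionally contains elements of type 2+1+1+1+1 (3 of its 24 elements, about 12% of primes); S_3 x S_3 (6T9) additionally contains elements of type 3+1+1+1 (4 of its 36 elements, about 11% of primes); S_4 x C_2 (6T11) additionally contains elements of type 4+2, 4+1+1, 2+1+1+1+1 (15 of its 48 elements, about 31% of primes); (S_3 x S_3) : C_2 (6T13) additionally contains elements of type 4+2, 3+2+1, 3+1+1+1, 2+1+1+1+1 (40 of its 72 elements, about 56% of primes); PGL(2,5) (6T14) additionally contains elements of type 5+1, 4+1+1 (54 of its 120 elements, about 45% of primes); S_6 (6T16) additionally contains elements of type 5+1, 4+2, 4+1+1, 3+2+1, 3+1+1+1, 2+1+1+1+1 (499 of its 720 elements, about 69% of primes). None of the 79 primes tested shows any such pattern (for each of these groups the chance of that is below 10^-4), which rules them out. Hence G = D_6 (6T3), of order 12.

6T3: D_6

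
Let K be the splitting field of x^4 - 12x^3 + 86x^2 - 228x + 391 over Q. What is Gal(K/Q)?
The polynomial is an irreducible quartic over Q and its discriminant is 4299982848, which is not a perfect square, so the Galois group is not contained in A_4. The resolvent cubic y^3 - 86*y^2 + 1172*y + 26216 has exactly one rational root, so the Galois group is C_4 or D_4. The quartic becomes reducible over Q(sqrt(disc)), so the group is C_4.

C_4, the cyclic group of order 4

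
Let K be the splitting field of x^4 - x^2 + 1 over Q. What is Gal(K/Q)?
The polynomial is an irreducible quartic over Q and its discriminant is 144 = 12^2, a perfect square, so the Galois group is contained in A_4. The resolvent cubic y^3 + y^2 - 4*y - 4 splits completely over Q, which gives the Klein four-group V_4.

4T2: V_4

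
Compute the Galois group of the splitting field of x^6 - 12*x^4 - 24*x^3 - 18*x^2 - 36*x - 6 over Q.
S_3 x S_3 (also written G36-)

The polynomial f is an irreducible sextic over Q, so G = Gal(f/Q) is one of the 16 transitive subgroups 6T1, ..., 6T16 of S_6. The discriminant of f is 32289945753600, which is not a perfect square, so G is not contained in A_6. The transitive groups of degree 6 not contained in A_6 are: C_6 (6T1, order 6), S_3 (6T2, order 6), D_6 (6T3, order 12), C_3 x S_3 (6T5, order 18), A_4 x C_2 (6T6, order 24), S_4 (6T8, order 24), S_3 x S_3 (6T9, order 36), S_4 x C_2 (6T11, order 48), (S_3 x S_3) : C_2 (6T13, order 72), PGL(2,5) (6T14, order 120), S_6 (6T16, order 720). By Dedekind's theorem, for a prime p not dividing disc(f) the degrees of the irreducible factors of f mod p form the cycle type of an element of G. Factoring f modulo the 14 such primes p <= 59 (skipping 2, 3, 5, which divide the discriminant), each new pattern first appears at: mod 7: f = (x^6 + 2x^4 + 4x^3 + 3x^2 + 6x + 1), pattern 6; mod 19: f = (x + 5)(x + 15)(x + 18)(x^3 + 9x + 13), pattern 3+1+1+1; mod 23: f = (x + 3)(x + 16)(x^2 + 7x + 7)(x^2 + 20x + 16), pattern 2+2+1+1; mod 31: f = (x^2 + 6x + 3)(x^2 + 9x + 2)(x^2 + 16x + 30), pattern 2+2+2; mod 43: f = (x^3 + 15x + 23)(x^3 + 16x + 39), pattern 3+3. No other pattern occurs in this range, so the set of observed cycle types is {6, 3+1+1+1, 2+2+1+1, 2+2+2, 3+3}. The candidates containing elements of all these cycle types are S_3 x S_3 (6T9) of order 36, (S_3 x S_3) : C_2 (6T13) of order 72, S_6 (6T16) of order 720; the others are excluded. The observed types are precisely the cycle types that occur in S_3 x S_3 (6T9) (apart from the identity). Each of the other remaining candidates has further cycle types, and by the Chebotarev density theorem the matching factorization patterns would occur for a proportion of primes equal to their share of the group: (S_3 x S_3) : C_2 (6T13) additionally contains elements of type 4+2, 3+2+1, 2+1+1+1+1 (36 of its 72 elements, about 50% of primes); S_6 (6T16) additionally contains elements of type 5+1, 4+2, 4+1+1, 3+2+1, 2+1+1+1+1 (459 of its 720 elements, about 64% of primes). None of the 14 primes tested shows any such pattern (for each of these groups the chance of that is below 10^-4), which rules them out. Hence G = S_3 x S_3 (6T9), of order 36.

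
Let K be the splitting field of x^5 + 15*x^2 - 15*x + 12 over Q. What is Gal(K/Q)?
F_20

The polynomial f is an irreducible quintic over Q, so G = Gal(f/Q) is a transitive subgroup of S_5: one of C_5 (5T1, order 5), D_5 (5T2, order 10), F_20 (5T3, order 20), A_5 (5T4, order 60) or S_5 (5T5, order 120). The discriminant of f is 425503125, which is not a perfect square, so G is not contained in A_5. The transitive groups of degree 5 not contained in A_5 are: F_20 (5T3, order 20), S_5 (5T5, order 120). By Dedekind's theorem, for a prime p not dividing disc(f) the degrees of the irreducible factors of f mod p form the cycle type of an element of G. Factoring f modulo the 18 such primes p <= 73 (skipping 3, 5, 41, which divide the discriminant), each new pattern first appears at: mod 2: f = (x)(x^4 + x + 1), pattern 4+1; mod 11: f = (x^5 + 4x^2 + 7x + 1), pattern 5; mod 19: f = (x + 15)(x^2 + 8x + 8)(x^2 + 15x + 2), pattern 2+2+1. No other pattern occurs in this range, so the set of observed cycle types is {4+1, 5, 2+2+1}. The candidates containing elements of all these cycle types are F_20 (5T3) of order 20, S_5 (5T5) of order 120; the others are excluded. The observed types are precisely the cycle types that occur in F_20 (5T3) (apart from the identity). Each of the other remaining candidates has further cycle types, and by the Chebotarev density theorem the matching factorization patterns would occur for a proportion of primes equal to their share of the group: S_5 (5T5) additionally contains elements of type 3+2, 3+1+1, 2+1+1+1 (50 of its 120 elements, about 42% of primes). None of the 18 primes tested shows any such pattern (for each of these groups the chance of that is below 10^-4), which rules them out. Hence G = F_20 (5T3), of order 20.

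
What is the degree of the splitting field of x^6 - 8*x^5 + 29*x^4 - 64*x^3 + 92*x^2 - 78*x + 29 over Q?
The degree of the splitting field over Q equals the order of the Galois group, so first determine the group. The polynomial f is an irreducible sextic over Q, so G = Gal(f/Q) is one of the 16 transitive subgroups 6T1, ..., 6T16 of S_6. The discriminant of f is -1075648, which is not a perfect square, so G is not contained in A_6. The transitive groups of degree 6 not contained in A_6 are: C_6 (6T1, order 6), S_3 (6T2, order 6), D_6 (6T3, order 12), C_3 x S_3 (6T5, order 18), A_4 x C_2 (6T6, order 24), S_4 (6T8, order 24), S_3 x S_3 (6T9, order 36), S_4 x C_2 (6T11, order 48), (S_3 x S_3) : C_2 (6T13, order 72), PGL(2,5) (6T14, order 120), S_6 (6T16, order 720). By Dedekind's theorem, for a prime p not dividing disc(f) the degrees of the irreducible factors of f mod p form the cycle type of an element of G. Factoring f modulo the 37 such primes p <= 167 (skipping 2, 7, which divide the discriminant), each new pattern first appears at: mod 3: f = (x^6 + x^5 + 2x^4 + 2x^3 + 2x^2 + 2), pattern 6; mod 11: f = (x^3 + 5x^2 + 9x + 8)(x^3 + 9x^2 + 8x + 5), pattern 3+3; mod 13: f = (x^2 + 8)(x^2 + 2x + 9)(x^2 + 3x + 6), pattern 2+2+2; mod 29: f = (x)(x + 10)(x + 11)(x + 13)(x + 19)(x + 26), pattern 1+1+1+1+1+1. No other pattern occurs in this range, so the set of observed cycle types is {6, 3+3, 2+2+2, 1+1+1+1+1+1}. The candidates containing elements of all these cycle types are C_6 (6T1) of order 6, D_6 (6T3) of order 12, C_3 x S_3 (6T5) of order 18, A_4 x C_2 (6T6) of order 24, S_3 x S_3 (6T9) of order 36, S_4 x C_2 (6T11) of order 48, (S_3 x S_3) : C_2 (6T13) of order 72, PGL(2,5) (6T14) of order 120, S_6 (6T16) of order 720; the others are excluded. The observed types are precisely the cycle types that occur in C_6 (6T1). Each of the other remaining candidates has further cycle types, and by the Chebotarev density theorem the matching factorization patterns would occur for a proportion of primes equal to their share of the group: D_6 (6T3) additionally contains elements of type 2+2+1+1 (3 of its 12 elements, about 25% of primes); C_3 x S_3 (6T5) additionally contains elements of type 3+1+1+1 (4 of its 18 elements, about 22% of primes); A_4 x C_2 (6T6) additionally contains elements of type 2+2+1+1, 2+1+1+1+1 (6 of its 24 elements, about 25% of primes); S_3 x S_3 (6T9) additionally contains elements of type 3+1+1+1, 2+2+1+1 (13 of its 36 elements, about 36% of primes); S_4 x C_2 (6T11) additionally contains elements of type 4+2, 4+1+1, 2+2+1+1, 2+1+1+1+1 (24 of its 48 elements, about 50% of primes); (S_3 x S_3) : C_2 (6T13) additionally contains elements of type 4+2, 3+2+1, 3+1+1+1, 2+2+1+1, 2+1+1+1+1 (49 of its 72 elements, about 68% of primes); PGL(2,5) (6T14) additionally contains elements of type 5+1, 4+1+1, 2+2+1+1 (69 of its 120 elements, about 58% of primes); S_6 (6T16) additionally contains elements of type 5+1, 4+2, 4+1+1, 3+2+1, 3+1+1+1, 2+2+1+1, 2+1+1+1+1 (544 of its 720 elements, about 76% of primes). None of the 37 primes tested shows any such pattern (for each of these groups the chance of that is below 10^-4), which rules them out. Hence G = C_6 (6T1), of order 6. The Galois group C_6 (6T1) has order 6, so the splitting field has degree 6 over Q.

6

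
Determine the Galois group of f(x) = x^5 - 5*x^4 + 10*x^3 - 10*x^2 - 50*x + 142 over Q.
A_5, the alternating group on 5 letters

The polynomial f is an irreducible quintic over Q, so G = Gal(f/Q) is a transitive subgroup of S_5: one of C_5 (5T1, order 5), D_5 (5T2, order 10), F_20 (5T3, order 20), A_5 (5T4, order 60) or S_5 (5T5, order 120). The discriminant of f is 58564000000 = 242000^2, a perfect square, so G is contained in A_5. The transitive groups of degree 5 contained in A_5 are: C_5 (5T1, order 5), D_5 (5T2, order 10), A_5 (5T4, order 60). By Dedekind's theorem, for a prime p not dividing disc(f) the degrees of the irreducible factors of f mod p form the cycle type of an element of G. Factoring f modulo the 3 such primes p <= 13 (skipping 2, 5, 11, which divide the discriminant), each new pattern first appears at: mod 3: f = (x^5 + x^4 + x^3 + 2x^2 + x + 1), pattern 5; mod 13: f = (x + 5)(x + 7)(x^3 + 9x^2 + 10x + 10), pattern 3+1+1. No other pattern occurs in this range, so the set of observed cycle types is {5, 3+1+1}. Among the candidates above, the only group containing elements of all these cycle types is A_5 (5T4) — each of C_5 (5T1), D_5 (5T2) lacks at least one of them. Hence G = A_5 (5T4), of order 60.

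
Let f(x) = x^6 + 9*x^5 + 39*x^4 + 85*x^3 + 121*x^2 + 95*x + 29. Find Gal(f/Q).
C_6 (also written C6)

The polynomial f is an irreducible sextic over Q, so G = Gal(f/Q) is one of the 16 transitive subgroups 6T1, ..., 6T16 of S_6. The discriminant of f is -71252957167, which is not a perfect square, so G is not contained in A_6. The transitive groups of degree 6 not contained in A_6 are: C_6 (6T1, order 6), S_3 (6T2, order 6), D_6 (6T3, order 12), C_3 x S_3 (6T5, order 18), A_4 x C_2 (6T6, order 24), S_4 (6T8, order 24), S_3 x S_3 (6T9, order 36), S_4 x C_2 (6T11, order 48), (S_3 x S_3) : C_2 (6T13, order 72), PGL(2,5) (6T14, order 120), S_6 (6T16, order 720). By Dedekind's theorem, for a prime p not dividing disc(f) the degrees of the irreducible factors of f mod p form the cycle type of an element of G. Factoring f modulo the 37 such primes p <= 173 (skipping 7, 29, 71, which divide the discriminant), each new pattern first appears at: mod 2: f = (x^3 + x + 1)(x^3 + x^2 + 1), pattern 3+3; mod 3: f = (x^6 + x^3 + x^2 + 2x + 2), pattern 6; mod 13: f = (x^2 + 2)(x^2 + 4x + 12)(x^2 + 5x + 5), pattern 2+2+2; mod 43: f = (x + 2)(x + 7)(x + 12)(x + 16)(x + 26)(x + 32), pattern 1+1+1+1+1+1. No other pattern occurs in this range, so the set of observed cycle types is {3+3, 6, 2+2+2, 1+1+1+1+1+1}. The candidates containing elements of all these cycle types are C_6 (6T1) of order 6, D_6 (6T3) of order 12, C_3 x S_3 (6T5) of order 18, A_4 x C_2 (6T6) of order 24, S_3 x S_3 (6T9) of order 36, S_4 x C_2 (6T11) of order 48, (S_3 x S_3) : C_2 (6T13) of order 72, PGL(2,5) (6T14) of order 120, S_6 (6T16) of order 720; the others are excluded. The observed types are precisely the cycle types that occur in C_6 (6T1). Each of the other remaining candidates has further cycle types, and by the Chebotarev density theorem the matching factorization patterns would occur for a proportion of primes equal to their share of the group: D_6 (6T3) additionally contains elements of type 2+2+1+1 (3 of its 12 elements, about 25% of primes); C_3 x S_3 (6T5) additionally contains elements of type 3+1+1+1 (4 of its 18 elements, about 22% of primes); A_4 x C_2 (6T6) additionally contains elements of type 2+2+1+1, 2+1+1+1+1 (6 of its 24 elements, about 25% of primes); S_3 x S_3 (6T9) additionally contains elements of type 3+1+1+1, 2+2+1+1 (13 of its 36 elements, about 36% of primes); S_4 x C_2 (6T11) additionally contains elements of type 4+2, 4+1+1, 2+2+1+1, 2+1+1+1+1 (24 of its 48 elements, about 50% of primes); (S_3 x S_3) : C_2 (6T13) additionally contains elements of type 4+2, 3+2+1, 3+1+1+1, 2+2+1+1, 2+1+1+1+1 (49 of its 72 elements, about 68% of primes); PGL(2,5) (6T14) additionally contains elements of type 5+1, 4+1+1, 2+2+1+1 (69 of its 120 elements, about 58% of primes); S_6 (6T16) additionally contains elements of type 5+1, 4+2, 4+1+1, 3+2+1, 3+1+1+1, 2+2+1+1, 2+1+1+1+1 (544 of its 720 elements, about 76% of primes). None of the 37 primes tested shows any such pattern (for each of these groups the chance of that is below 10^-4), which rules them out. Hence G = C_6 (6T1), of order 6.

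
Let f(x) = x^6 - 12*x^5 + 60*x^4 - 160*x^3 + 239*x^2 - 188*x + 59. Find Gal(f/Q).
The polynomial f is an irreducible sextic over Q, so G = Gal(f/Q) is one of the 16 transitive subgroups 6T1, ..., 6T16 of S_6. The discriminant of f is 33856 = 184^2, a perfect square, so G is contained in A_6. The transitive groups of degree 6 contained in A_6 are: A_4 (6T4, order 12), S_4 (6T7, order 24), (C_3 x C_3) : C_4 (6T10, order 36), PSL(2,5) (6T12, order 60), A_6 (6T15, order 360). By Dedekind's theorem, for a prime p not dividing disc(f) the degrees of the irreducible factors of f mod p form the cycle type of an element of G. Factoring f modulo the 79 such primes p <= 419 (skipping 2, 23, which divide the discriminant), each new pattern first appears at: mod 3: f = (x^3 + x^2 + x + 2)(x^3 + 2x^2 + 1), pattern 3+3; mod 5: f = (x^2 + x + 2)(x^4 + 2x^3 + x^2 + 2), pattern 4+2; mod 19: f = (x + 3)(x + 12)(x^2 + 5x + 1)(x^2 + 6x + 18), pattern 2+2+1+1; mod 223: f = (x + 14)(x + 55)(x + 76)(x + 143)(x + 164)(x + 205), pattern 1+1+1+1+1+1. No other pattern occurs in this range, so the set of observed cycle types is {3+3, 4+2, 2+2+1+1, 1+1+1+1+1+1}. The candidates containing elements of all these cycle types are S_4 (6T7) of order 24, (C_3 x C_3) : C_4 (6T10) of order 36, A_6 (6T15) of order 360; the others are excluded. The observed types are precisely the cycle types that occur in S_4 (6T7). Each of the other remaining candidates has further cycle types, and by the Chebotarev density theorem the matching factorization patterns would occur for a proportion of primes equal to their share of the group: (C_3 x C_3) : C_4 (6T10) additionally contains elements of type 3+1+1+1 (4 of its 36 elements, about 11% of primes); A_6 (6T15) additionally contains elements of type 5+1, 3+1+1+1 (184 of its 360 elements, about 51% of primes). None of the 79 primes tested shows any such pattern (for each of these groups the chance of that is below 10^-4), which rules them out. Hence G = S_4 (6T7), of order 24.

6T7: S_4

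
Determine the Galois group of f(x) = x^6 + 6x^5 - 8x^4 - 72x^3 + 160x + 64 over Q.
The polynomial f is an irreducible sextic over Q, so G = Gal(f/Q) is one of the 16 transitive subgroups 6T1, ..., 6T16 of S_6. The discriminant of f is 870211913777152, which is not a perfect square, so G is not contained in A_6. The transitive groups of degree 6 not contained in A_6 are: C_6 (6T1, order 6), S_3 (6T2, order 6), D_6 (6T3, order 12), C_3 x S_3 (6T5, order 18), A_4 x C_2 (6T6, order 24), S_4 (6T8, order 24), S_3 x S_3 (6T9, order 36), S_4 x C_2 (6T11, order 48), (S_3 x S_3) : C_2 (6T13, order 72), PGL(2,5) (6T14, order 120), S_6 (6T16, order 720). By Dedekind's theorem, for a prime p not dividing disc(f) the degrees of the irreducible factors of f mod p form the cycle type of an element of G. Factoring f modulo the 23 such primes p <= 97 (skipping 2, 37, which divide the discriminant), each new pattern first appears at: mod 3: f = (x^3 + x^2 + 2)(x^3 + 2x^2 + 2x + 2), pattern 3+3; mod 5: f = (x^2 + 3)(x^2 + 2x + 4)(x^2 + 4x + 2), pattern 2+2+2; mod 67: f = (x + 6)(x + 7)(x + 31)(x + 38)(x + 62)(x + 63), pattern 1+1+1+1+1+1. No other pattern occurs in this range, so the set of observed cycle types is {3+3, 2+2+2, 1+1+1+1+1+1}. The candidates containing elements of all these cycle types are C_6 (6T1) of order 6, S_3 (6T2) of order 6, D_6 (6T3) of order 12, C_3 x S_3 (6T5) of order 18, A_4 x C_2 (6T6) of order 24, S_4 (6T8) of order 24, S_3 x S_3 (6T9) of order 36, S_4 x C_2 (6T11) of order 48, (S_3 x S_3) : C_2 (6T13) of order 72, PGL(2,5) (6T14) of order 120, S_6 (6T16) of order 720; the others are excluded. The observed types are precisely the cycle types that occur in S_3 (6T2). Each of the other remaining candidates has further cycle types, and by the Chebotarev density theorem the matching factorization patterns would occur for a proportion of primes equal to their share of the group: C_6 (6T1) additionally contains elements of type 6 (2 of its 6 elements, about 33% of primes); D_6 (6T3) additionally contains elements of type 6, 2+2+1+1 (5 of its 12 elements, about 42% of primes); C_3 x S_3 (6T5) additionally contains elements of type 6, 3+1+1+1 (10 of its 18 elements, about 56% of primes); A_4 x C_2 (6T6) additionally contains elements of type 6, 2+2+1+1, 2+1+1+1+1 (14 of its 24 elements, about 58% of primes); S_4 (6T8) additionally contains elements of type 4+1+1, 2+2+1+1 (9 of its 24 elements, about 38% of primes); S_3 x S_3 (6T9) additionally contains elements of type 6, 3+1+1+1, 2+2+1+1 (25 of its 36 elements, about 69% of primes); S_4 x C_2 (6T11) additionally contains elements of type 6, 4+2, 4+1+1, 2+2+1+1, 2+1+1+1+1 (32 of its 48 elements, about 67% of primes); (S_3 x S_3) : C_2 (6T13) additionally contains elements of type 6, 4+2, 3+2+1, 3+1+1+1, 2+2+1+1, 2+1+1+1+1 (61 of its 72 elements, about 85% of primes); PGL(2,5) (6T14) additionally contains elements of type 6, 5+1, 4+1+1, 2+2+1+1 (89 of its 120 elements, about 74% of primes); S_6 (6T16) additionally contains elements of type 6, 5+1, 4+2, 4+1+1, 3+2+1, 3+1+1+1, 2+2+1+1, 2+1+1+1+1 (664 of its 720 elements, about 92% of primes). None of the 23 primes tested shows any such pattern (for each of these groups the chance of that is below 10^-4), which rules them out. Hence G = S_3 (6T2), of order 6.

S_3 (order 6)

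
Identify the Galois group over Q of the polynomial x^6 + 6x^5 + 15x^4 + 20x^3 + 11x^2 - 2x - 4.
S_4

The polynomial f is an irreducible sextic over Q, so G = Gal(f/Q) is one of the 16 transitive subgroups 6T1, ..., 6T16 of S_6. The discriminant of f is 3356224 = 1832^2, a perfect square, so G is contained in A_6. The transitive groups of degree 6 contained in A_6 are: A_4 (6T4, order 12), S_4 (6T7, order 24), (C_3 x C_3) : C_4 (6T10, order 36), PSL(2,5) (6T12, order 60), A_6 (6T15, order 360). By Dedekind's theorem, for a prime p not dividing disc(f) the degrees of the irreducible factors of f mod p form the cycle type of an element of G. Factoring f modulo the 79 such primes p <= 419 (skipping 2, 229, which divide the discriminant), each new pattern first appears at: mod 3: f = (x^3 + x^2 + x + 2)(x^3 + 2x^2 + 1), pattern 3+3; mod 7: f = (x^2 + 2x + 5)(x^4 + 4x^3 + 2x^2 + 3x + 2), pattern 4+2; mod 23: f = (x + 10)(x + 15)(x^2 + x + 18)(x^2 + 3x + 20), pattern 2+2+1+1; mod 193: f = (x + 88)(x + 91)(x + 94)(x + 101)(x + 104)(x + 107), pattern 1+1+1+1+1+1. No other pattern occurs in this range, so the set of observed cycle types is {3+3, 4+2, 2+2+1+1, 1+1+1+1+1+1}. The candidates containing elements of all these cycle types are S_4 (6T7) of order 24, (C_3 x C_3) : C_4 (6T10) of order 36, A_6 (6T15) of order 360; the others are excluded. The observed types are precisely the cycle types that occur in S_4 (6T7). Each of the other remaining candidates has further cycle types, and by the Chebotarev density theorem the matching factorization patterns would occur for a proportion of primes equal to their share of the group: (C_3 x C_3) : C_4 (6T10) additionally contains elements of type 3+1+1+1 (4 of its 36 elements, about 11% of primes); A_6 (6T15) additionally contains elements of type 5+1, 3+1+1+1 (184 of its 360 elements, about 51% of primes). None of the 79 primes tested shows any such pattern (for each of these groups the chance of that is below 10^-4), which rules them out. Hence G = S_4 (6T7), of order 24.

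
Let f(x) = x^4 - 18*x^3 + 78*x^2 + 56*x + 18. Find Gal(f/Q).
The polynomial is an irreducible quartic over Q and its discriminant is 386358336 = 19656^2, a perfect square, so the Galois group is contained in A_4. The resolvent cubic y^3 - 78*y^2 - 1080*y - 3352 is irreducible over Q. An irreducible resolvent with square discriminant gives A_4.

A_4, the alternating group on 4 letters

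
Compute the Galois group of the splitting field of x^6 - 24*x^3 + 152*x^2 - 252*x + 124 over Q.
The polynomial f is an irreducible sextic over Q, so G = Gal(f/Q) is one of the 16 transitive subgroups 6T1, ..., 6T16 of S_6. The discriminant of f is -688759253708800, which is not a perfect square, so G is not contained in A_6. The transitive groups of degree 6 not contained in A_6 are: C_6 (6T1, order 6), S_3 (6T2, order 6), D_6 (6T3, order 12), C_3 x S_3 (6T5, order 18), A_4 x C_2 (6T6, order 24), S_4 (6T8, order 24), S_3 x S_3 (6T9, order 36), S_4 x C_2 (6T11, order 48), (S_3 x S_3) : C_2 (6T13, order 72), PGL(2,5) (6T14, order 120), S_6 (6T16, order 720). By Dedekind's theorem, for a prime p not dividing disc(f) the degrees of the irreducible factors of f mod p form the cycle type of an element of G. Factoring f modulo the 3 such primes p <= 11 (skipping 2, 5, which divide the discriminant), each new pattern first appears at: mod 3: f = (x^6 + 2x^2 + 1), pattern 6; mod 7: f = (x + 1)(x^2 + 5x + 5)(x^3 + x^2 + 5x + 1), pattern 3+2+1; mod 11: f = (x + 4)(x^5 + 7x^4 + 5x^3 + 9x + 9), pattern 5+1. No other pattern occurs in this range, so the set of observed cycle types is {6, 3+2+1, 5+1}. Among the candidates above, the only group containing elements of all these cycle types is S_6 (6T16); every other candidate lacks at least one of them. Hence G = S_6 (6T16), of order 720.

S_6 (also written S6)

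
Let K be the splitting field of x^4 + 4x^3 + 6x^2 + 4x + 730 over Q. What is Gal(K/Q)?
The polynomial is an irreducible quartic over Q and its discriminant is 99179645184 = 314928^2, a perfect square, so the Galois group is contained in A_4. The resolvent cubic y^3 - 6*y^2 - 2904*y + 5824 splits completely over Q, which gives the Klein four-group V_4.

V_4 (order 4)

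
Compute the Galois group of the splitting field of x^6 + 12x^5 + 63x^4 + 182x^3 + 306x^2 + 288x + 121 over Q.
6T14: PGL(2,5)

The polynomial f is an irreducible sextic over Q, so G = Gal(f/Q) is one of the 16 transitive subgroups 6T1, ..., 6T16 of S_6. The discriminant of f is -16003008, which is not a perfect square, so G is not contained in A_6. The transitive groups of degree 6 not contained in A_6 are: C_6 (6T1, order 6), S_3 (6T2, order 6), D_6 (6T3, order 12), C_3 x S_3 (6T5, order 18), A_4 x C_2 (6T6, order 24), S_4 (6T8, order 24), S_3 x S_3 (6T9, order 36), S_4 x C_2 (6T11, order 48), (S_3 x S_3) : C_2 (6T13, order 72), PGL(2,5) (6T14, order 120), S_6 (6T16, order 720). By Dedekind's theorem, for a prime p not dividing disc(f) the degrees of the irreducible factors of f mod p form the cycle type of an element of G. Factoring f modulo the 21 such primes p <= 89 (skipping 2, 3, 7, which divide the discriminant), each new pattern first appears at: mod 5: f = (x^6 + 2x^5 + 3x^4 + 2x^3 + x^2 + 3x + 1), pattern 6; mod 11: f = (x)(x^5 + x^4 + 8x^3 + 6x^2 + 9x + 2), pattern 5+1; mod 13: f = (x + 3)(x + 7)(x^4 + 2x^3 + 9x^2 + 11x + 7), pattern 4+1+1; mod 23: f = (x + 5)(x + 9)(x^2 + 9x + 16)(x^2 + 12x + 14), pattern 2+2+1+1; mod 43: f = (x^3 + 25x^2 + 24x + 21)(x^3 + 30x^2 + 20x + 16), pattern 3+3; mod 61: f = (x^2 + 36x + 40)(x^2 + 47x + 41)(x^2 + 51x + 35), pattern 2+2+2. No other pattern occurs in this range, so the set of observed cycle types is {6, 5+1, 4+1+1, 2+2+1+1, 3+3, 2+2+2}. The candidates containing elements of all these cycle types are PGL(2,5) (6T14) of order 120, S_6 (6T16) of order 720; the others are excluded. The observed types are precisely the cycle types that occur in PGL(2,5) (6T14) (apart from the identity). Each of the other remaining candidates has further cycle types, and by the Chebotarev density theorem the matching factorization patterns would occur for a proportion of primes equal to their share of the group: S_6 (6T16) additionally contains elements of type 4+2, 3+2+1, 3+1+1+1, 2+1+1+1+1 (265 of its 720 elements, about 37% of primes). None of the 21 primes tested shows any such pattern (for each of these groups the chance of that is below 10^-4), which rules them out. Hence G = PGL(2,5) (6T14), of order 120.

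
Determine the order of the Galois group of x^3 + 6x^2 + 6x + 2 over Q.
6

The degree of the splitting field over Q equals the order of the Galois group, so first determine the group. The polynomial is an irreducible cubic over Q and its discriminant is -108, which is not a perfect square. For an irreducible cubic, a non-square discriminant gives Galois group S_3. The Galois group S_3 (3T2) has order 6, so the splitting field has degree 6 over Q.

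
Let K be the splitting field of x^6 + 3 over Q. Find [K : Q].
The degree of the splitting field over Q equals the order of the Galois group, so first determine the group. The polynomial f is an irreducible sextic over Q, so G = Gal(f/Q) is one of the 16 transitive subgroups 6T1, ..., 6T16 of S_6. The discriminant of f is -11337408, which is not a perfect square, so G is not contained in A_6. The transitive groups of degree 6 not contained in A_6 are: C_6 (6T1, order 6), S_3 (6T2, order 6), D_6 (6T3, order 12), C_3 x S_3 (6T5, order 18), A_4 x C_2 (6T6, order 24), S_4 (6T8, order 24), S_3 x S_3 (6T9, order 36), S_4 x C_2 (6T11, order 48), (S_3 x S_3) : C_2 (6T13, order 72), PGL(2,5) (6T14, order 120), S_6 (6T16, order 720). By Dedekind's theorem, for a prime p not dividing disc(f) the degrees of the irreducible factors of f mod p form the cycle type of an element of G. Factoring f modulo the 23 such primes p <= 97 (skipping 2, 3, which divide the discriminant), each new pattern first appears at: mod 5: f = (x^2 + 2)(x^2 + x + 2)(x^2 + 4x + 2), pattern 2+2+2; mod 7: f = (x^3 + 2)(x^3 + 5), pattern 3+3; mod 61: f = (x + 3)(x + 19)(x + 22)(x + 39)(x + 42)(x + 58), pattern 1+1+1+1+1+1. No other pattern occurs in this range, so the set of observed cycle types is {2+2+2, 3+3, 1+1+1+1+1+1}. The candidates containing elements of all these cycle types are C_6 (6T1) of order 6, S_3 (6T2) of order 6, D_6 (6T3) of order 12, C_3 x S_3 (6T5) of order 18, A_4 x C_2 (6T6) of order 24, S_4 (6T8) of order 24, S_3 x S_3 (6T9) of order 36, S_4 x C_2 (6T11) of order 48, (S_3 x S_3) : C_2 (6T13) of order 72, PGL(2,5) (6T14) of order 120, S_6 (6T16) of order 720; the others are excluded. The observed types are precisely the cycle types that occur in S_3 (6T2). Each of the other remaining candidates has further cycle types, and by the Chebotarev density theorem the matching factorization patterns would occur for a proportion of primes equal to their share of the group: C_6 (6T1) additionally contains elements of type 6 (2 of its 6 elements, about 33% of primes); D_6 (6T3) additionally contains elements of type 6, 2+2+1+1 (5 of its 12 elements, about 42% of primes); C_3 x S_3 (6T5) additionally contains elements of type 6, 3+1+1+1 (10 of its 18 elements, about 56% of primes); A_4 x C_2 (6T6) additionally contains elements of type 6, 2+2+1+1, 2+1+1+1+1 (14 of its 24 elements, about 58% of primes); S_4 (6T8) additionally contains elements of type 4+1+1, 2+2+1+1 (9 of its 24 elements, about 38% of primes); S_3 x S_3 (6T9) additionally contains elements of type 6, 3+1+1+1, 2+2+1+1 (25 of its 36 elements, about 69% of primes); S_4 x C_2 (6T11) additionally contains elements of type 6, 4+2, 4+1+1, 2+2+1+1, 2+1+1+1+1 (32 of its 48 elements, about 67% of primes); (S_3 x S_3) : C_2 (6T13) additionally contains elements of type 6, 4+2, 3+2+1, 3+1+1+1, 2+2+1+1, 2+1+1+1+1 (61 of its 72 elements, about 85% of primes); PGL(2,5) (6T14) additionally contains elements of type 6, 5+1, 4+1+1, 2+2+1+1 (89 of its 120 elements, about 74% of primes); S_6 (6T16) additionally contains elements of type 6, 5+1, 4+2, 4+1+1, 3+2+1, 3+1+1+1, 2+2+1+1, 2+1+1+1+1 (664 of its 720 elements, about 92% of primes). None of the 23 primes tested shows any such pattern (for each of these groups the chance of that is below 10^-4), which rules them out. Hence G = S_3 (6T2), of order 6. The Galois group S_3 (6T2) has order 6, so the splitting field has degree 6 over Q.

6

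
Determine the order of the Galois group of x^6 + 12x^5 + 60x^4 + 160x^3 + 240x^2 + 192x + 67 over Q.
The degree of the splitting field over Q equals the order of the Galois group, so first determine the group. The polynomial f is an irreducible sextic over Q, so G = Gal(f/Q) is one of the 16 transitive subgroups 6T1, ..., 6T16 of S_6. The discriminant of f is -11337408, which is not a perfect square, so G is not contained in A_6. The transitive groups of degree 6 not contained in A_6 are: C_6 (6T1, order 6), S_3 (6T2, order 6), D_6 (6T3, order 12), C_3 x S_3 (6T5, order 18), A_4 x C_2 (6T6, order 24), S_4 (6T8, order 24), S_3 x S_3 (6T9, order 36), S_4 x C_2 (6T11, order 48), (S_3 x S_3) : C_2 (6T13, order 72), PGL(2,5) (6T14, order 120), S_6 (6T16, order 720). By Dedekind's theorem, for a prime p not dividing disc(f) the degrees of the irreducible factors of f mod p form the cycle type of an element of G. Factoring f modulo the 23 such primes p <= 97 (skipping 2, 3, which divide the discriminant), each new pattern first appears at: mod 5: f = (x^2 + 3)(x^2 + 3x + 4)(x^2 + 4x + 1), pattern 2+2+2; mod 7: f = (x^3 + 6x^2 + 5x + 3)(x^3 + 6x^2 + 5x + 6), pattern 3+3; mod 61: f = (x + 5)(x + 21)(x + 24)(x + 41)(x + 44)(x + 60), pattern 1+1+1+1+1+1. No other pattern occurs in this range, so the set of observed cycle types is {2+2+2, 3+3, 1+1+1+1+1+1}. The candidates containing elements of all these cycle types are C_6 (6T1) of order 6, S_3 (6T2) of order 6, D_6 (6T3) of order 12, C_3 x S_3 (6T5) of order 18, A_4 x C_2 (6T6) of order 24, S_4 (6T8) of order 24, S_3 x S_3 (6T9) of order 36, S_4 x C_2 (6T11) of order 48, (S_3 x S_3) : C_2 (6T13) of order 72, PGL(2,5) (6T14) of order 120, S_6 (6T16) of order 720; the others are excluded. The observed types are precisely the cycle types that occur in S_3 (6T2). Each of the other remaining candidates has further cycle types, and by the Chebotarev density theorem the matching factorization patterns would occur for a proportion of primes equal to their share of the group: C_6 (6T1) additionally contains elements of type 6 (2 of its 6 elements, about 33% of primes); D_6 (6T3) additionally contains elements of type 6, 2+2+1+1 (5 of its 12 elements, about 42% of primes); C_3 x S_3 (6T5) additionally contains elements of type 6, 3+1+1+1 (10 of its 18 elements, about 56% of primes); A_4 x C_2 (6T6) additionally contains elements of type 6, 2+2+1+1, 2+1+1+1+1 (14 of its 24 elements, about 58% of primes); S_4 (6T8) additionally contains elements of type 4+1+1, 2+2+1+1 (9 of its 24 elements, about 38% of primes); S_3 x S_3 (6T9) additionally contains elements of type 6, 3+1+1+1, 2+2+1+1 (25 of its 36 elements, about 69% of primes); S_4 x C_2 (6T11) additionally contains elements of type 6, 4+2, 4+1+1, 2+2+1+1, 2+1+1+1+1 (32 of its 48 elements, about 67% of primes); (S_3 x S_3) : C_2 (6T13) additionally contains elements of type 6, 4+2, 3+2+1, 3+1+1+1, 2+2+1+1, 2+1+1+1+1 (61 of its 72 elements, about 85% of primes); PGL(2,5) (6T14) additionally contains elements of type 6, 5+1, 4+1+1, 2+2+1+1 (89 of its 120 elements, about 74% of primes); S_6 (6T16) additionally contains elements of type 6, 5+1, 4+2, 4+1+1, 3+2+1, 3+1+1+1, 2+2+1+1, 2+1+1+1+1 (664 of its 720 elements, about 92% of primes). None of the 23 primes tested shows any such pattern (for each of these groups the chance of that is below 10^-4), which rules them out. Hence G = S_3 (6T2), of order 6. The Galois group S_3 (6T2) has order 6, so the splitting field has degree 6 over Q.

6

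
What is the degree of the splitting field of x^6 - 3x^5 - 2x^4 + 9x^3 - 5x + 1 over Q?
The degree of the splitting field over Q equals the order of the Galois group, so first determine the group. The polynomial f is an irreducible sextic over Q, so G = Gal(f/Q) is one of the 16 transitive subgroups 6T1, ..., 6T16 of S_6. The discriminant of f is 810448, which is not a perfect square, so G is not contained in A_6. The transitive groups of degree 6 not contained in A_6 are: C_6 (6T1, order 6), S_3 (6T2, order 6), D_6 (6T3, order 12), C_3 x S_3 (6T5, order 18), A_4 x C_2 (6T6, order 24), S_4 (6T8, order 24), S_3 x S_3 (6T9, order 36), S_4 x C_2 (6T11, order 48), (S_3 x S_3) : C_2 (6T13, order 72), PGL(2,5) (6T14, order 120), S_6 (6T16, order 720). By Dedekind's theorem, for a prime p not dividing disc(f) the degrees of the irreducible factors of f mod p form the cycle type of an element of G. Factoring f modulo the 23 such primes p <= 97 (skipping 2, 37, which divide the discriminant), each new pattern first appears at: mod 3: f = (x^3 + x^2 + 2)(x^3 + 2x^2 + 2x + 2), pattern 3+3; mod 5: f = (x^2 + 2)(x^2 + 3x + 3)(x^2 + 4x + 1), pattern 2+2+2; mod 67: f = (x + 2)(x + 18)(x + 30)(x + 36)(x + 48)(x + 64), pattern 1+1+1+1+1+1. No other pattern occurs in this range, so the set of observed cycle types is {3+3, 2+2+2, 1+1+1+1+1+1}. The candidates containing elements of all these cycle types are C_6 (6T1) of order 6, S_3 (6T2) of order 6, D_6 (6T3) of order 12, C_3 x S_3 (6T5) of order 18, A_4 x C_2 (6T6) of order 24, S_4 (6T8) of order 24, S_3 x S_3 (6T9) of order 36, S_4 x C_2 (6T11) of order 48, (S_3 x S_3) : C_2 (6T13) of order 72, PGL(2,5) (6T14) of order 120, S_6 (6T16) of order 720; the others are excluded. The observed types are precisely the cycle types that occur in S_3 (6T2). Each of the other remaining candidates has further cycle types, and by the Chebotarev density theorem the matching factorization patterns would occur for a proportion of primes equal to their share of the group: C_6 (6T1) additionally contains elements of type 6 (2 of its 6 elements, about 33% of primes); D_6 (6T3) additionally contains elements of type 6, 2+2+1+1 (5 of its 12 elements, about 42% of primes); C_3 x S_3 (6T5) additionally contains elements of type 6, 3+1+1+1 (10 of its 18 elements, about 56% of primes); A_4 x C_2 (6T6) additionally contains elements of type 6, 2+2+1+1, 2+1+1+1+1 (14 of its 24 elements, about 58% of primes); S_4 (6T8) additionally contains elements of type 4+1+1, 2+2+1+1 (9 of its 24 elements, about 38% of primes); S_3 x S_3 (6T9) additionally contains elements of type 6, 3+1+1+1, 2+2+1+1 (25 of its 36 elements, about 69% of primes); S_4 x C_2 (6T11) additionally contains elements of type 6, 4+2, 4+1+1, 2+2+1+1, 2+1+1+1+1 (32 of its 48 elements, about 67% of primes); (S_3 x S_3) : C_2 (6T13) additionally contains elements of type 6, 4+2, 3+2+1, 3+1+1+1, 2+2+1+1, 2+1+1+1+1 (61 of its 72 elements, about 85% of primes); PGL(2,5) (6T14) additionally contains elements of type 6, 5+1, 4+1+1, 2+2+1+1 (89 of its 120 elements, about 74% of primes); S_6 (6T16) additionally contains elements of type 6, 5+1, 4+2, 4+1+1, 3+2+1, 3+1+1+1, 2+2+1+1, 2+1+1+1+1 (664 of its 720 elements, about 92% of primes). None of the 23 primes tested shows any such pattern (for each of these groups the chance of that is below 10^-4), which rules them out. Hence G = S_3 (6T2), of order 6. The Galois group S_3 (6T2) has order 6, so the splitting field has degree 6 over Q.

6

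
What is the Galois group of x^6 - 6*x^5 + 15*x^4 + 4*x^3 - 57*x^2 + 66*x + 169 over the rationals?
The polynomial f is an irreducible sextic over Q, so G = Gal(f/Q) is one of the 16 transitive subgroups 6T1, ..., 6T16 of S_6. The discriminant of f is -190210142896128, which is not a perfect square, so G is not contained in A_6. The transitive groups of degree 6 not contained in A_6 are: C_6 (6T1, order 6), S_3 (6T2, order 6), D_6 (6T3, order 12), C_3 x S_3 (6T5, order 18), A_4 x C_2 (6T6, order 24), S_4 (6T8, order 24), S_3 x S_3 (6T9, order 36), S_4 x C_2 (6T11, order 48), (S_3 x S_3) : C_2 (6T13, order 72), PGL(2,5) (6T14, order 120), S_6 (6T16, order 720). By Dedekind's theorem, for a prime p not dividing disc(f) the degrees of the irreducible factors of f mod p form the cycle type of an element of G. Factoring f modulo the 33 such primes p <= 149 (skipping 2, 3, which divide the discriminant), each new pattern first appears at: mod 5: f = (x^6 + 4x^5 + 4x^3 + 3x^2 + x + 4), pattern 6; mod 7: f = (x + 2)(x + 4)(x + 5)(x^3 + 4x^2 + 3x + 3), pattern 3+1+1+1; mod 17: f = (x^2 + 7x + 3)(x^2 + 8x + 2)(x^2 + 13x + 14), pattern 2+2+2; mod 19: f = (x^3 + 16x^2 + 3x + 8)(x^3 + 16x^2 + 3x + 14), pattern 3+3; mod 73: f = (x + 10)(x + 12)(x + 14)(x + 28)(x + 30)(x + 46), pattern 1+1+1+1+1+1. No other pattern occurs in this range, so the set of observed cycle types is {6, 3+1+1+1, 2+2+2, 3+3, 1+1+1+1+1+1}. The candidates containing elements of all these cycle types are C_3 x S_3 (6T5) of order 18, S_3 x S_3 (6T9) of order 36, (S_3 x S_3) : C_2 (6T13) of order 72, S_6 (6T16) of order 720; the others are excluded. The observed types are precisely the cycle types that occur in C_3 x S_3 (6T5). Each of the other remaining candidates has further cycle types, and by the Chebotarev density theorem the matching factorization patterns would occur for a proportion of primes equal to their share of the group: S_3 x S_3 (6T9) additionally contains elements of type 2+2+1+1 (9 of its 36 elements, about 25% of primes); (S_3 x S_3) : C_2 (6T13) additionally contains elements of type 4+2, 3+2+1, 2+2+1+1, 2+1+1+1+1 (45 of its 72 elements, about 62% of primes); S_6 (6T16) additionally contains elements of type 5+1, 4+2, 4+1+1, 3+2+1, 2+2+1+1, 2+1+1+1+1 (504 of its 720 elements, about 70% of primes). None of the 33 primes tested shows any such pattern (for each of these groups the chance of that is below 10^-4), which rules them out. Hence G = C_3 x S_3 (6T5), of order 18.

6T5: C_3 x S_3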